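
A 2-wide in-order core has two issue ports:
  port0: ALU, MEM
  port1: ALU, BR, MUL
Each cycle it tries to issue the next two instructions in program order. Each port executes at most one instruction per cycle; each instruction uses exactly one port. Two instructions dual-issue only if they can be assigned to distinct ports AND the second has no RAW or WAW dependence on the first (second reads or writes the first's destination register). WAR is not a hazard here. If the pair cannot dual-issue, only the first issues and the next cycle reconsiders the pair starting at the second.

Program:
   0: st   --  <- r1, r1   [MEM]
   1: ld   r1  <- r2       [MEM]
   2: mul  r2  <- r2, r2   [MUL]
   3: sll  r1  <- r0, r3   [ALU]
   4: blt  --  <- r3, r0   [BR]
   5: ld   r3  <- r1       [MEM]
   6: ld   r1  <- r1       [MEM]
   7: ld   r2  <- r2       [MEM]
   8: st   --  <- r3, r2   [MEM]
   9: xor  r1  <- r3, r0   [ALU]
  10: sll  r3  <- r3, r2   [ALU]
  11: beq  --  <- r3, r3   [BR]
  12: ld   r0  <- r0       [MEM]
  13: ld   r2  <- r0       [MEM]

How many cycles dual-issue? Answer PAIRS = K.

  cy0 -> i0 (st.MEM) no-port MEM/MEM
  cy1 -> i1/i2 (ld.MEM mul.MUL) pair
  cy2 -> i3/i4 (sll.ALU blt.BR) pair
  cy3 -> i5 (ld.MEM) no-port MEM/MEM
  cy4 -> i6 (ld.MEM) no-port MEM/MEM
  cy5 -> i7 (ld.MEM) no-port MEM/MEM
  cy6 -> i8/i9 (st.MEM xor.ALU) pair
  cy7 -> i10 (sll.ALU) RAW r3
  cy8 -> i11/i12 (beq.BR ld.MEM) pair
  cy9 -> i13 (ld.MEM) tail

PAIRS = 4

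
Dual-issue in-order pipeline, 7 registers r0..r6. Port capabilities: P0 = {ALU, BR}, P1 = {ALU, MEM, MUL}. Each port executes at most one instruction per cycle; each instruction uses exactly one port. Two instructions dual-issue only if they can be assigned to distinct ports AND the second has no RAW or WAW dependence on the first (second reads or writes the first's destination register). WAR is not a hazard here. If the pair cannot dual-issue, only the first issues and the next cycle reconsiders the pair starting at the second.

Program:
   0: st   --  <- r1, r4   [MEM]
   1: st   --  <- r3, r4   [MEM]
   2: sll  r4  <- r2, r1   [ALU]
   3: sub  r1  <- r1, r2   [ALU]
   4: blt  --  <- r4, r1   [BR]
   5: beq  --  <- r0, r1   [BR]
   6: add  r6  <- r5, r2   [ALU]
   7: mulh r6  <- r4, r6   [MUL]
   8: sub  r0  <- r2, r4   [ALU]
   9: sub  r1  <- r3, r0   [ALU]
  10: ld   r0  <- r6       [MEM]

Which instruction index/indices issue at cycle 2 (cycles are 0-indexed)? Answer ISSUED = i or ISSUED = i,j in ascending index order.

c0: i0 st  no-port MEM/MEM
c1: i1&i2 st+sll  2-wide
c2: i3 sub  RAW r1
c3: i4 blt  no-port BR/BR
c4: i5&i6 beq+add  2-wide
c5: i7&i8 mulh+sub  2-wide
c6: i9&i10 sub+ld  2-wide

ISSUED = 3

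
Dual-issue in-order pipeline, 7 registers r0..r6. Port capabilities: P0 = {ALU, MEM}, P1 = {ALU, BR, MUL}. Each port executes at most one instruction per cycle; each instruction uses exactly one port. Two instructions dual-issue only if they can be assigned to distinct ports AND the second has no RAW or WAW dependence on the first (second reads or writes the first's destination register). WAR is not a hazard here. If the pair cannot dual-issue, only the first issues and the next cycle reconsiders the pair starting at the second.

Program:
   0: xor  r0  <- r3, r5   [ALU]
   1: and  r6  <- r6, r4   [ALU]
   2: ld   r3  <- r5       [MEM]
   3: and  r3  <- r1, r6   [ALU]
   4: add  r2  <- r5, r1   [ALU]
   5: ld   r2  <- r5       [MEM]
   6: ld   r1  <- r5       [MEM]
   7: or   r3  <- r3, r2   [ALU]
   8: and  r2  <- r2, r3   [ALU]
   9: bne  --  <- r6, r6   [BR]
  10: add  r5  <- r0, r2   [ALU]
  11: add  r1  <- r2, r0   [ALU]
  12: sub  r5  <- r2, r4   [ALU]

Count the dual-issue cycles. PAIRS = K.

PAIRS = 5

c0: i0,i1 xor.ALU/and.ALU  pair
c1: i2 ld.MEM  WAW r3
c2: i3,i4 and.ALU/add.ALU  pair
c3: i5 ld.MEM  no-port MEM/MEM
c4: i6,i7 ld.MEM/or.ALU  pair
c5: i8,i9 and.ALU/bne.BR  pair
c6: i10,i11 add.ALU/add.ALU  pair
c7: i12 sub.ALU  tail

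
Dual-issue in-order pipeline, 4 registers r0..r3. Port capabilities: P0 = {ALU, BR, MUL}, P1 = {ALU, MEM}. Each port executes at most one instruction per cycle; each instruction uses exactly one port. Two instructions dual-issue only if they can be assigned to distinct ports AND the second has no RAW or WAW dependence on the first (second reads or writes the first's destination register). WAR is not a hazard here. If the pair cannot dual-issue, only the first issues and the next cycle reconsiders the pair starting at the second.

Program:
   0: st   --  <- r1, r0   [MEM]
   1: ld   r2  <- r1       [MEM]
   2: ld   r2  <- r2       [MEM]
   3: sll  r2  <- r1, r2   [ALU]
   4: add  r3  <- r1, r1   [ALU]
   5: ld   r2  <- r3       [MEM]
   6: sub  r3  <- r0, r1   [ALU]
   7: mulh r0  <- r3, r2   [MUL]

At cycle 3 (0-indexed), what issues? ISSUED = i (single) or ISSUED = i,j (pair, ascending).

ISSUED = 3,4

#0 head=0: st i0 no-port MEM/MEM
#1 head=1: ld i1 no-port MEM/MEM
#2 head=2: ld i2 RAW+WAW r2
#3 head=3: sll+add i3,i4 pair
#4 head=5: ld+sub i5,i6 pair
#5 head=7: mulh i7 tail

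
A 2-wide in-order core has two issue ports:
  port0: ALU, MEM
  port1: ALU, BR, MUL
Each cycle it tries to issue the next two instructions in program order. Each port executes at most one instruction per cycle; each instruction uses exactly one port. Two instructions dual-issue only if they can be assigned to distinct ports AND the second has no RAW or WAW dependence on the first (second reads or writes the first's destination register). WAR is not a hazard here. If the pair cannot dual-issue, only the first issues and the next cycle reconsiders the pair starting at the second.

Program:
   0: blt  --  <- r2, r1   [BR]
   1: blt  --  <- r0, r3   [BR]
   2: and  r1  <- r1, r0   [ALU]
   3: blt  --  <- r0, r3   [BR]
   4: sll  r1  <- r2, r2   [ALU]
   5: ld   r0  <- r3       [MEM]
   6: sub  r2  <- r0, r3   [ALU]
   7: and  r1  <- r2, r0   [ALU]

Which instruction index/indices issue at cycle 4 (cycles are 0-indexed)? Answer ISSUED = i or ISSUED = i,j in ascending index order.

c0: i0 blt.BR  no-port BR/BR
c1: i1+i2 blt.BR;and.ALU  2-wide
c2: i3+i4 blt.BR;sll.ALU  2-wide
c3: i5 ld.MEM  RAW r0
c4: i6 sub.ALU  RAW r2
c5: i7 and.ALU  tail

ISSUED = 6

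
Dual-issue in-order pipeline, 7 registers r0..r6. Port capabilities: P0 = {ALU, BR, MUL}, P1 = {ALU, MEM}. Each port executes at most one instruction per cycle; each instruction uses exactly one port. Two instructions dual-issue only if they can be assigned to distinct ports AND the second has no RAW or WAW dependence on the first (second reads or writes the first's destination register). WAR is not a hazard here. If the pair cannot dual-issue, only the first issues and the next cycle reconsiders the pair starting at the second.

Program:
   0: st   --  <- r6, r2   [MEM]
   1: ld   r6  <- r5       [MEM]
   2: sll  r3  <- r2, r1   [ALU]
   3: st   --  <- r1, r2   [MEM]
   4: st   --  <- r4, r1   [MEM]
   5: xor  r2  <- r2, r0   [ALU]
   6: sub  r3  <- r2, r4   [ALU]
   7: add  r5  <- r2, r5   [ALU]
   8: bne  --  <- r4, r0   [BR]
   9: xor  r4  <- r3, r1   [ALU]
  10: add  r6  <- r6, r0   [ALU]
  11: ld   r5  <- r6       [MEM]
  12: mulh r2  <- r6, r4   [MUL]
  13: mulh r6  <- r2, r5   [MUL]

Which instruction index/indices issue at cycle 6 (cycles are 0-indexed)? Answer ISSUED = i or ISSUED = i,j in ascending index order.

c0: i0 st  no-port MEM/MEM
c1: i1/i2 ld+sll  pair
c2: i3 st  no-port MEM/MEM
c3: i4/i5 st+xor  pair
c4: i6/i7 sub+add  pair
c5: i8/i9 bne+xor  pair
c6: i10 add  RAW r6
c7: i11/i12 ld+mulh  pair
c8: i13 mulh  tail

ISSUED = 10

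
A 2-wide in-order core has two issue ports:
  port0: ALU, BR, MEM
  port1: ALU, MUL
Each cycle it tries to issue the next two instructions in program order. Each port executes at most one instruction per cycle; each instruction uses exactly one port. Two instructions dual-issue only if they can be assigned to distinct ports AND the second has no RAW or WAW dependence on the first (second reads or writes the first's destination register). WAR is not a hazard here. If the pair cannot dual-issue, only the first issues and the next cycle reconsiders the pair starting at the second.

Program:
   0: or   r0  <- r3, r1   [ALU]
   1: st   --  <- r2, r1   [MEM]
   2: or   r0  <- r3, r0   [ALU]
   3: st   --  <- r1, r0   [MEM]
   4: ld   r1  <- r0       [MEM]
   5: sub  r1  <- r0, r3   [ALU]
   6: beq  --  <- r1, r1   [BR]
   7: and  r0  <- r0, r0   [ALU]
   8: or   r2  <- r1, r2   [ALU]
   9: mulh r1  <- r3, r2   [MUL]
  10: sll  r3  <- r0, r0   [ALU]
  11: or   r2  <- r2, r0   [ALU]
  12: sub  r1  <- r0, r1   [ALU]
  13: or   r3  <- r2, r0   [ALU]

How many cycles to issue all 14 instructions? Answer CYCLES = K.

CYCLES = 10

t=0 i0/i1:or+st ; dual
t=1 i2:or ; RAW r0
t=2 i3:st ; no-port MEM/MEM
t=3 i4:ld ; WAW r1
t=4 i5:sub ; RAW r1
t=5 i6/i7:beq+and ; dual
t=6 i8:or ; RAW r2
t=7 i9/i10:mulh+sll ; dual
t=8 i11/i12:or+sub ; dual
t=9 i13:or ; tail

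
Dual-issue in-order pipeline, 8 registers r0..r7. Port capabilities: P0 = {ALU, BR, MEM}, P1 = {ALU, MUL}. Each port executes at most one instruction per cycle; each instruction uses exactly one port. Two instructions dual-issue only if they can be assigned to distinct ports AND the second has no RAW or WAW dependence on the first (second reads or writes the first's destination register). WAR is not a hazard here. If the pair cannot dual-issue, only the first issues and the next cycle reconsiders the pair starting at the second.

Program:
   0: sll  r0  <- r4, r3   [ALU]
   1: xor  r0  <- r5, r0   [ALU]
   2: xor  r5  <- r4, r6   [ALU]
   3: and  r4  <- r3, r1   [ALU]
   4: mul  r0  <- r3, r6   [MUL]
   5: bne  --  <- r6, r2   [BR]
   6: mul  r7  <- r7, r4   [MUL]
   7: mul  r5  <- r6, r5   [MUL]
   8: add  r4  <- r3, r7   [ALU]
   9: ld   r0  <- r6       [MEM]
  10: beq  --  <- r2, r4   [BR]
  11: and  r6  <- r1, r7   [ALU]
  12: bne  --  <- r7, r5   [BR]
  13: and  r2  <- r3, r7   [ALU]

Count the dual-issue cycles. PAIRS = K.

  cy0 -> i0 (sll.ALU) RAW+WAW r0
  cy1 -> i1,i2 (xor.ALU+xor.ALU) pair
  cy2 -> i3,i4 (and.ALU+mul.MUL) pair
  cy3 -> i5,i6 (bne.BR+mul.MUL) pair
  cy4 -> i7,i8 (mul.MUL+add.ALU) pair
  cy5 -> i9 (ld.MEM) no-port MEM/BR
  cy6 -> i10,i11 (beq.BR+and.ALU) pair
  cy7 -> i12,i13 (bne.BR+and.ALU) pair

PAIRS = 6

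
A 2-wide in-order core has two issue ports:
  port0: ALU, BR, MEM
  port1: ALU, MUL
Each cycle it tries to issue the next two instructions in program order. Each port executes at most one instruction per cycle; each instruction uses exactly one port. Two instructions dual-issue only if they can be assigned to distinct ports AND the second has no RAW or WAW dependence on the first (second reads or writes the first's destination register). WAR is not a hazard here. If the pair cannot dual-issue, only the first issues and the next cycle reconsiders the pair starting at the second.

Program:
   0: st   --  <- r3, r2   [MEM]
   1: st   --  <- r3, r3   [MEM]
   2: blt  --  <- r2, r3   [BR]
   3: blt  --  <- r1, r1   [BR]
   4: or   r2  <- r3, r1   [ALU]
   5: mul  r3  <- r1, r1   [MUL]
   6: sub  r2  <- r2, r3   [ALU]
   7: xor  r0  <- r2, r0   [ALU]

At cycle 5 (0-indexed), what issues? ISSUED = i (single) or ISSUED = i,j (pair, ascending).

ISSUED = 6

  cy0 -> i0 (st.MEM) no-port MEM/MEM
  cy1 -> i1 (st.MEM) no-port MEM/BR
  cy2 -> i2 (blt.BR) no-port BR/BR
  cy3 -> i3&i4 (blt.BR/or.ALU) pair
  cy4 -> i5 (mul.MUL) RAW r3
  cy5 -> i6 (sub.ALU) RAW r2
  cy6 -> i7 (xor.ALU) tail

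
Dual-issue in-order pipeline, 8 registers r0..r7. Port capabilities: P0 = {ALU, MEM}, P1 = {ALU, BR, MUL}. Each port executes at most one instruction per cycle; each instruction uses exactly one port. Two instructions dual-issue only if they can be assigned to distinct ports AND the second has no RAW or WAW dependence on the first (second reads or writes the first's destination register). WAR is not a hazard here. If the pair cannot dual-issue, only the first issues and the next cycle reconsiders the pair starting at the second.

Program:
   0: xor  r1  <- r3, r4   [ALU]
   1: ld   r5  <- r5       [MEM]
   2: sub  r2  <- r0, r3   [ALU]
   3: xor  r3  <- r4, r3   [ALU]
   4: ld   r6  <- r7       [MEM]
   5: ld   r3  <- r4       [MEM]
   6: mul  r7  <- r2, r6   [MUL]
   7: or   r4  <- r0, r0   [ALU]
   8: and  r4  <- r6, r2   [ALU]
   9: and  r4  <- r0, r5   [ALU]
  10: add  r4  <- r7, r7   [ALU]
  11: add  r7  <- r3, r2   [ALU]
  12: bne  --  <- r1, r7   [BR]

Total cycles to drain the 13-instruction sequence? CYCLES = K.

0. xor.ALU/ld.MEM @i0&i1  | 2-wide
1. sub.ALU/xor.ALU @i2&i3  | 2-wide
2. ld.MEM @i4  | no-port MEM/MEM
3. ld.MEM/mul.MUL @i5&i6  | 2-wide
4. or.ALU @i7  | WAW r4
5. and.ALU @i8  | WAW r4
6. and.ALU @i9  | WAW r4
7. add.ALU/add.ALU @i10&i11  | 2-wide
8. bne.BR @i12  | tail

CYCLES = 9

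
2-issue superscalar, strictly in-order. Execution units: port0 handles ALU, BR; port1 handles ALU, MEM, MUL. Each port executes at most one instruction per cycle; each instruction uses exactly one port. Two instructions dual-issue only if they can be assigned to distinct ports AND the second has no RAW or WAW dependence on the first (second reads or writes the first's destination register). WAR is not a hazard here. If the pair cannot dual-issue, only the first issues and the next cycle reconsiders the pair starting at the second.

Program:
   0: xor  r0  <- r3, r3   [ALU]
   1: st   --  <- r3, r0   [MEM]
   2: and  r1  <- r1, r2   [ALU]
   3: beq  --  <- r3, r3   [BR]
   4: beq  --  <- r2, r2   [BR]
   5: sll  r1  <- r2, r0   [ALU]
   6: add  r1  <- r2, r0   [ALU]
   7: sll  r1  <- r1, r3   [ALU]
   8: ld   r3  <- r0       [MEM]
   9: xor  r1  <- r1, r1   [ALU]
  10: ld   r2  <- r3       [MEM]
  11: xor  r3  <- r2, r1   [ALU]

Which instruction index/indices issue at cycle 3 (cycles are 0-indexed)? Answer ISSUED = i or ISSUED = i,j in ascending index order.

ISSUED = 4,5

#0 head=0: xor i0 RAW r0
#1 head=1: st;and i1+i2 2-wide
#2 head=3: beq i3 no-port BR/BR
#3 head=4: beq;sll i4+i5 2-wide
#4 head=6: add i6 RAW+WAW r1
#5 head=7: sll;ld i7+i8 2-wide
#6 head=9: xor;ld i9+i10 2-wide
#7 head=11: xor i11 tail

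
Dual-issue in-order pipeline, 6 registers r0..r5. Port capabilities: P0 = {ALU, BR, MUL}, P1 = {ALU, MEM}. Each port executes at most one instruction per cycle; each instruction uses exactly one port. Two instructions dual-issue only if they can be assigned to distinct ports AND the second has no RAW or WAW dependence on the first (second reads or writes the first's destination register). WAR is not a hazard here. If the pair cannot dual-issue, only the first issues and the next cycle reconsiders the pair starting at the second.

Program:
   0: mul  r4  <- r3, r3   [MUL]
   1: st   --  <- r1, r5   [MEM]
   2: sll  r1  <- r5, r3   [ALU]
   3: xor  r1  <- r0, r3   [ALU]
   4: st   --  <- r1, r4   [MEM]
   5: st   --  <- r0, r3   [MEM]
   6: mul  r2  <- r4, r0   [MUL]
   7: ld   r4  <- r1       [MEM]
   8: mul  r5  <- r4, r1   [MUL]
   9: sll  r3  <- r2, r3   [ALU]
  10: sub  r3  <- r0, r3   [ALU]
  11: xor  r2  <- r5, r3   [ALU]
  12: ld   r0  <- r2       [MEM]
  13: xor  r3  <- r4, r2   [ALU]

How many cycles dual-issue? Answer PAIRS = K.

  cy0 -> i0&i1 (mul+st) 2-wide
  cy1 -> i2 (sll) WAW r1
  cy2 -> i3 (xor) RAW r1
  cy3 -> i4 (st) no-port MEM/MEM
  cy4 -> i5&i6 (st+mul) 2-wide
  cy5 -> i7 (ld) RAW r4
  cy6 -> i8&i9 (mul+sll) 2-wide
  cy7 -> i10 (sub) RAW r3
  cy8 -> i11 (xor) RAW r2
  cy9 -> i12&i13 (ld+xor) 2-wide

PAIRS = 4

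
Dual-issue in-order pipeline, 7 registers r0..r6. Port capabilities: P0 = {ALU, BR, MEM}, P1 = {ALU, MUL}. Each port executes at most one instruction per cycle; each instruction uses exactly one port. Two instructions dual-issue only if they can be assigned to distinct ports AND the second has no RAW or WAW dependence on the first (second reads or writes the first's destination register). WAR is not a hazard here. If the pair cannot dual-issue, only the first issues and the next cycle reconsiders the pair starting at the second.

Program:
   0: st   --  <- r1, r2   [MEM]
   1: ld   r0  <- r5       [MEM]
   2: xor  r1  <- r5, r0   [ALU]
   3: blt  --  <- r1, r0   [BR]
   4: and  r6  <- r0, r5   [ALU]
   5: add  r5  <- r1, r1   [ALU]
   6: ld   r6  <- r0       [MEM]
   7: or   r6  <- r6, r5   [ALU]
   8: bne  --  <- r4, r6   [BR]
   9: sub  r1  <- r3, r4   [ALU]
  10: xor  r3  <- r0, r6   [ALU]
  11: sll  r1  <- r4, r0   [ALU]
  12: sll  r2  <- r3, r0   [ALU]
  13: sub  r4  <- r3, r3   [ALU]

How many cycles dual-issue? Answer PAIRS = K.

  cy0 -> i0 (st) no-port MEM/MEM
  cy1 -> i1 (ld) RAW r0
  cy2 -> i2 (xor) RAW r1
  cy3 -> i3&i4 (blt and) pair
  cy4 -> i5&i6 (add ld) pair
  cy5 -> i7 (or) RAW r6
  cy6 -> i8&i9 (bne sub) pair
  cy7 -> i10&i11 (xor sll) pair
  cy8 -> i12&i13 (sll sub) pair

PAIRS = 5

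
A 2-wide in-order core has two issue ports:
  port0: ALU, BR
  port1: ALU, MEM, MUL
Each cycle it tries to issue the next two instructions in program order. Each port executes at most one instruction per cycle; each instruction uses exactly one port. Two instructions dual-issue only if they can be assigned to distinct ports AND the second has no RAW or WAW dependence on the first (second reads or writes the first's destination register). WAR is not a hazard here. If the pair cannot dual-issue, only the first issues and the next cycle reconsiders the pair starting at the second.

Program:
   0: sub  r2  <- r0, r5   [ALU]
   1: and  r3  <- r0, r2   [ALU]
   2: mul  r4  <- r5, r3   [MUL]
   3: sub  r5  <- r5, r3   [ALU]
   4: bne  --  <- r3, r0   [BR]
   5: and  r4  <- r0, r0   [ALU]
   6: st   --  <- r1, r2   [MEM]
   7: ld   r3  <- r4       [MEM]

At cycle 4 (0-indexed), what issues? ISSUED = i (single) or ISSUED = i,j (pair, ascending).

[0] i0  sub.ALU  -- RAW r2
[1] i1  and.ALU  -- RAW r3
[2] i2/i3  mul.MUL+sub.ALU  -- pair
[3] i4/i5  bne.BR+and.ALU  -- pair
[4] i6  st.MEM  -- no-port MEM/MEM
[5] i7  ld.MEM  -- tail

ISSUED = 6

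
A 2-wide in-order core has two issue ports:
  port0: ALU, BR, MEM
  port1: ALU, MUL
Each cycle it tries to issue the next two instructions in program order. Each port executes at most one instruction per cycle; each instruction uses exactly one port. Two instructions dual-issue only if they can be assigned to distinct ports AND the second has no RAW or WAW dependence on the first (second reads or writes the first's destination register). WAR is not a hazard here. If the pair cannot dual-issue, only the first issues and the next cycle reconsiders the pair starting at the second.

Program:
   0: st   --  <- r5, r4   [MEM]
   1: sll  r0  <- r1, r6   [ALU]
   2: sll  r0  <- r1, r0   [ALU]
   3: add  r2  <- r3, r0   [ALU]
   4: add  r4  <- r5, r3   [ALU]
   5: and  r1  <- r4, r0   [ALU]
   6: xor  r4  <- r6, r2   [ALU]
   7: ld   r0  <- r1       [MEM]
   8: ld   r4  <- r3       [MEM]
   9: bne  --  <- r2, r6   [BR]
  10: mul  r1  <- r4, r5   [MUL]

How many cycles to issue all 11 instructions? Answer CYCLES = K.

CYCLES = 7

[0] i0/i1  st.MEM/sll.ALU  -- dual
[1] i2  sll.ALU  -- RAW r0
[2] i3/i4  add.ALU/add.ALU  -- dual
[3] i5/i6  and.ALU/xor.ALU  -- dual
[4] i7  ld.MEM  -- no-port MEM/MEM
[5] i8  ld.MEM  -- no-port MEM/BR
[6] i9/i10  bne.BR/mul.MUL  -- dual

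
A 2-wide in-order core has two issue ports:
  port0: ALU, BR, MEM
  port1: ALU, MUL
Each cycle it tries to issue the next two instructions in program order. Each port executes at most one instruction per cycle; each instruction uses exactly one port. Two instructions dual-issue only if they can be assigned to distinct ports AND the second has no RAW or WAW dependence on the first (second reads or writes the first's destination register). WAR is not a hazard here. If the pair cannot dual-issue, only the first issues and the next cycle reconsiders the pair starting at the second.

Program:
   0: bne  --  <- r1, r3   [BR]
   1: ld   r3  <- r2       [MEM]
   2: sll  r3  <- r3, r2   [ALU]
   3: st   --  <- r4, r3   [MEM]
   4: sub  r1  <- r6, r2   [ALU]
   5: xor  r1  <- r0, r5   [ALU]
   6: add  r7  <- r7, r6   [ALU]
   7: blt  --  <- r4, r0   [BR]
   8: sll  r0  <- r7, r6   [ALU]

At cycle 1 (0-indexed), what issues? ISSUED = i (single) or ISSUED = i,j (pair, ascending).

ISSUED = 1

c0: i0 bne.BR  no-port BR/MEM
c1: i1 ld.MEM  RAW+WAW r3
c2: i2 sll.ALU  RAW r3
c3: i3&i4 st.MEM/sub.ALU  pair
c4: i5&i6 xor.ALU/add.ALU  pair
c5: i7&i8 blt.BR/sll.ALU  pair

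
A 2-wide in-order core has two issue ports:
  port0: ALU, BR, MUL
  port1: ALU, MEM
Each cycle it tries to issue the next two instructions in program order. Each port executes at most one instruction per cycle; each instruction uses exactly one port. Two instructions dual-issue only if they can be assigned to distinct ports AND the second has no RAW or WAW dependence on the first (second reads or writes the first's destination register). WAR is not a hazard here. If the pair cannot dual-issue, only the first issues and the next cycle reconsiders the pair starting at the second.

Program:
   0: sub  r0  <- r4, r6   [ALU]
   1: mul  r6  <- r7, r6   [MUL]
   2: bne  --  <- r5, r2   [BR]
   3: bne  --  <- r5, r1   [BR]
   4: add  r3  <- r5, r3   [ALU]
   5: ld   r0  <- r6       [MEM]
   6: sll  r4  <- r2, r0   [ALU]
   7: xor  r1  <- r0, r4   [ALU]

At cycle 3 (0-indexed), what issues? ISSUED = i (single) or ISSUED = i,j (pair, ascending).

[0] i0/i1  sub.ALU/mul.MUL  -- pair
[1] i2  bne.BR  -- no-port BR/BR
[2] i3/i4  bne.BR/add.ALU  -- pair
[3] i5  ld.MEM  -- RAW r0
[4] i6  sll.ALU  -- RAW r4
[5] i7  xor.ALU  -- tail

ISSUED = 5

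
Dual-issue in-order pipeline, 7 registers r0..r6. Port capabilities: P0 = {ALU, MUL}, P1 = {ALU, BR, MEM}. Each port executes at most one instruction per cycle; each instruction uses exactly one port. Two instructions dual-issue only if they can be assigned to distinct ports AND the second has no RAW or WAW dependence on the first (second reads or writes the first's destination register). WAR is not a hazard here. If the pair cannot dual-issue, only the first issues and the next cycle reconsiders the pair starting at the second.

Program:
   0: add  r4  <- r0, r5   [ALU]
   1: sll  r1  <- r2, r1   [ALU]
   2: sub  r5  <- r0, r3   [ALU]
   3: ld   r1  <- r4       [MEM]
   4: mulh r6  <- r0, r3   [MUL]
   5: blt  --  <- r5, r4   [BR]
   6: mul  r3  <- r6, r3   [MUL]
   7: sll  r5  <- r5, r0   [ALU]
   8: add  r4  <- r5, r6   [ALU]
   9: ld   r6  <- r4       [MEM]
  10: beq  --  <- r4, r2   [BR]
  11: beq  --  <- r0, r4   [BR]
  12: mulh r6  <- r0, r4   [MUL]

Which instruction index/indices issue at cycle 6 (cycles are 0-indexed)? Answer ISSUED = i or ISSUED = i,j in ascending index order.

ISSUED = 10

c0: i0/i1 add.ALU;sll.ALU  2-wide
c1: i2/i3 sub.ALU;ld.MEM  2-wide
c2: i4/i5 mulh.MUL;blt.BR  2-wide
c3: i6/i7 mul.MUL;sll.ALU  2-wide
c4: i8 add.ALU  RAW r4
c5: i9 ld.MEM  no-port MEM/BR
c6: i10 beq.BR  no-port BR/BR
c7: i11/i12 beq.BR;mulh.MUL  2-wide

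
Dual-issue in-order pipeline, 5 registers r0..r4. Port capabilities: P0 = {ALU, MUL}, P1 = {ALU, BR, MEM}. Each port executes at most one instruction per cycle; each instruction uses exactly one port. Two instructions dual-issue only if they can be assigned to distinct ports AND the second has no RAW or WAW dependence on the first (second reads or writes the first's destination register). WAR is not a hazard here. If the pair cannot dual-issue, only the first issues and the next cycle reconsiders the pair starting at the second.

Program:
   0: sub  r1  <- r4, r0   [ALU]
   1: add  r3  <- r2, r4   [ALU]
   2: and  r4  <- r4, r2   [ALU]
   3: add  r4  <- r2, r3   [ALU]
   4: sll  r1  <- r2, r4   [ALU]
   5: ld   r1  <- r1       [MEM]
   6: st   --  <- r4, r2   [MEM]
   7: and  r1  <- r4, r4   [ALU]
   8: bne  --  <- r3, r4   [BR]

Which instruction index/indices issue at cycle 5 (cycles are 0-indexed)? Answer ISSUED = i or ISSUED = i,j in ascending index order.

ISSUED = 6,7

  cy0 -> i0,i1 (sub.ALU+add.ALU) dual
  cy1 -> i2 (and.ALU) WAW r4
  cy2 -> i3 (add.ALU) RAW r4
  cy3 -> i4 (sll.ALU) RAW+WAW r1
  cy4 -> i5 (ld.MEM) no-port MEM/MEM
  cy5 -> i6,i7 (st.MEM+and.ALU) dual
  cy6 -> i8 (bne.BR) tail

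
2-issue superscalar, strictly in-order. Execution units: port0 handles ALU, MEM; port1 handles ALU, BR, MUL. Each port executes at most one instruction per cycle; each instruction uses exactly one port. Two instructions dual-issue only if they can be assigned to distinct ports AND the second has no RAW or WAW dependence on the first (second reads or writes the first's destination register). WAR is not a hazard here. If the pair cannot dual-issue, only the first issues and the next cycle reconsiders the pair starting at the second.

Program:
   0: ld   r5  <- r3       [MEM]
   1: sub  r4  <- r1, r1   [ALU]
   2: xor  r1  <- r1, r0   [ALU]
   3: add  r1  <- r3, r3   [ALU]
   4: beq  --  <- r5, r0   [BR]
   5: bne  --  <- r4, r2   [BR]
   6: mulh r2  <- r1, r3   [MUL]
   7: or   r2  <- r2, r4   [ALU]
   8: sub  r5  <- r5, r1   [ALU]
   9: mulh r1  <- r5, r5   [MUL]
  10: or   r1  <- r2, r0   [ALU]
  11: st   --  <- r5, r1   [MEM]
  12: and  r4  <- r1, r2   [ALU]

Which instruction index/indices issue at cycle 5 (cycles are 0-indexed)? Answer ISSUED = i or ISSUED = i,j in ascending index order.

ISSUED = 7,8

t=0 i0,i1:ld.MEM/sub.ALU ; 2-wide
t=1 i2:xor.ALU ; WAW r1
t=2 i3,i4:add.ALU/beq.BR ; 2-wide
t=3 i5:bne.BR ; no-port BR/MUL
t=4 i6:mulh.MUL ; RAW+WAW r2
t=5 i7,i8:or.ALU/sub.ALU ; 2-wide
t=6 i9:mulh.MUL ; WAW r1
t=7 i10:or.ALU ; RAW r1
t=8 i11,i12:st.MEM/and.ALU ; 2-wide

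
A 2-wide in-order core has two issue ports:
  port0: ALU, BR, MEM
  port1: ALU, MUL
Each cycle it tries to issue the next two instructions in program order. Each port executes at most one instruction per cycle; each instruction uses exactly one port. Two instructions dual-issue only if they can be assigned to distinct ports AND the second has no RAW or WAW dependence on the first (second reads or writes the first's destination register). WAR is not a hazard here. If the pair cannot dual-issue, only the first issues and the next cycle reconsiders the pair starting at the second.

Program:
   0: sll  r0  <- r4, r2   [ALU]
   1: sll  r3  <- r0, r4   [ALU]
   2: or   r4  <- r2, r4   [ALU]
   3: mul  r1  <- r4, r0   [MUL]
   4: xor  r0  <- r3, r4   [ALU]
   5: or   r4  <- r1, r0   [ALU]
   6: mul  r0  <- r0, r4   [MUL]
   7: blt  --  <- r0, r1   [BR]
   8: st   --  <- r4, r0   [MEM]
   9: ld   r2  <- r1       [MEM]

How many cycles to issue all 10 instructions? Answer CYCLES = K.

t=0 i0:sll ; RAW r0
t=1 i1/i2:sll/or ; dual
t=2 i3/i4:mul/xor ; dual
t=3 i5:or ; RAW r4
t=4 i6:mul ; RAW r0
t=5 i7:blt ; no-port BR/MEM
t=6 i8:st ; no-port MEM/MEM
t=7 i9:ld ; tail

CYCLES = 8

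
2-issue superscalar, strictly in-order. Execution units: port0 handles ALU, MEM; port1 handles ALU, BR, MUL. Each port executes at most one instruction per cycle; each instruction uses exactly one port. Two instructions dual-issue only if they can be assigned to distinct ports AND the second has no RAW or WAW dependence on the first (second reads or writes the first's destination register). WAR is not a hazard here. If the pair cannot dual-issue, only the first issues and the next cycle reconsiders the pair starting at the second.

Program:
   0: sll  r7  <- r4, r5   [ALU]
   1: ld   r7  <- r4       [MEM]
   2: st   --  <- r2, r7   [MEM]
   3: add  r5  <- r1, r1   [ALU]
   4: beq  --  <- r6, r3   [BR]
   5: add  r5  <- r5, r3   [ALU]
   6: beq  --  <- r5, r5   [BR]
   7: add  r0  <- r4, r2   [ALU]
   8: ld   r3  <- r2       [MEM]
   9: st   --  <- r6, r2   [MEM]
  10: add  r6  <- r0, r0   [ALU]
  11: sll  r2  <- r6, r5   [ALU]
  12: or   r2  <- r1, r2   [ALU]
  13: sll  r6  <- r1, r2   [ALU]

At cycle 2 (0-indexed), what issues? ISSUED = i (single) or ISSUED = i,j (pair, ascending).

0. sll.ALU @i0  | WAW r7
1. ld.MEM @i1  | no-port MEM/MEM
2. st.MEM add.ALU @i2+i3  | 2-wide
3. beq.BR add.ALU @i4+i5  | 2-wide
4. beq.BR add.ALU @i6+i7  | 2-wide
5. ld.MEM @i8  | no-port MEM/MEM
6. st.MEM add.ALU @i9+i10  | 2-wide
7. sll.ALU @i11  | RAW+WAW r2
8. or.ALU @i12  | RAW r2
9. sll.ALU @i13  | tail

ISSUED = 2,3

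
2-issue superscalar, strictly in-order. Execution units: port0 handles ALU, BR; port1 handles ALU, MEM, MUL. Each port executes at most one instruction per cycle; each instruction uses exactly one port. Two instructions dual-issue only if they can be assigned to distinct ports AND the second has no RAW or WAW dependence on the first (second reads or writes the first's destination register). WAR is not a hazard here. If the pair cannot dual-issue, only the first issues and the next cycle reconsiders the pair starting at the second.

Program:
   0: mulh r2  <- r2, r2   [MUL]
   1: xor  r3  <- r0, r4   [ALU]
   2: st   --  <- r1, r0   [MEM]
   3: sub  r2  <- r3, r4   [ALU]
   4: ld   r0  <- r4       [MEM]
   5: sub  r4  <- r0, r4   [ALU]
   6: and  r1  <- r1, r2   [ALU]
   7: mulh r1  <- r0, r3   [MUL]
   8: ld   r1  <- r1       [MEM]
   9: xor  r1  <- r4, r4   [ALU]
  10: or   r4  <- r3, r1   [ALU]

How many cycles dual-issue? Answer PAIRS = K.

c0: i0/i1 mulh;xor  pair
c1: i2/i3 st;sub  pair
c2: i4 ld  RAW r0
c3: i5/i6 sub;and  pair
c4: i7 mulh  no-port MUL/MEM
c5: i8 ld  WAW r1
c6: i9 xor  RAW r1
c7: i10 or  tail

PAIRS = 3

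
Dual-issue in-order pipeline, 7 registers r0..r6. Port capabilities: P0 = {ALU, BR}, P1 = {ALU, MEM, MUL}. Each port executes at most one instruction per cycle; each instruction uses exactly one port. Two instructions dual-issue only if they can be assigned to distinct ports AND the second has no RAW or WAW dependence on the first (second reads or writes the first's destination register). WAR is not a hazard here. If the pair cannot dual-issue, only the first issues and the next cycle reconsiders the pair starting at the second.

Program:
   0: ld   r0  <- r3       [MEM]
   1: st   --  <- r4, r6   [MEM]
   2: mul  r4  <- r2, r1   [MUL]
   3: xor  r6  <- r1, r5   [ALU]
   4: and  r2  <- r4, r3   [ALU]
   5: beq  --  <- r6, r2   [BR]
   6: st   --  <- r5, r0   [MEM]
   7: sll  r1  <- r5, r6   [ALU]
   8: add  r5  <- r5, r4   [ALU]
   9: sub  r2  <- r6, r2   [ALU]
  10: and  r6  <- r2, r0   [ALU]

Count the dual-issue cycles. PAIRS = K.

  cy0 -> i0 (ld) no-port MEM/MEM
  cy1 -> i1 (st) no-port MEM/MUL
  cy2 -> i2/i3 (mul xor) dual
  cy3 -> i4 (and) RAW r2
  cy4 -> i5/i6 (beq st) dual
  cy5 -> i7/i8 (sll add) dual
  cy6 -> i9 (sub) RAW r2
  cy7 -> i10 (and) tail

PAIRS = 3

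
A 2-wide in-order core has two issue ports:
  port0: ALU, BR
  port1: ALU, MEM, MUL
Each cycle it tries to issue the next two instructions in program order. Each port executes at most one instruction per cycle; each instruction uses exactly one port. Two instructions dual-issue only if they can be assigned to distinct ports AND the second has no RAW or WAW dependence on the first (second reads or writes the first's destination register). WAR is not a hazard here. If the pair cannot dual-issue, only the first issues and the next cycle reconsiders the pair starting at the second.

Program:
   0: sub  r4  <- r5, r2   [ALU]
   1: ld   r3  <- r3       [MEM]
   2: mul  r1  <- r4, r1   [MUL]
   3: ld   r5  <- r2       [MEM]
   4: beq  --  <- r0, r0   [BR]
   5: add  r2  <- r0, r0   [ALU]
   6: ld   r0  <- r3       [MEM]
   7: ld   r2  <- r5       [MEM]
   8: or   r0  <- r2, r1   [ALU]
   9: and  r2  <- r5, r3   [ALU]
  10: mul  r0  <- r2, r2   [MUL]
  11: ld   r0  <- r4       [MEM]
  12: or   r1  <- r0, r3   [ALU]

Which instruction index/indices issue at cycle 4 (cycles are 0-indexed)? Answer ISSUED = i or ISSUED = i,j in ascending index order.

ISSUED = 7

t=0 i0,i1:sub;ld ; pair
t=1 i2:mul ; no-port MUL/MEM
t=2 i3,i4:ld;beq ; pair
t=3 i5,i6:add;ld ; pair
t=4 i7:ld ; RAW r2
t=5 i8,i9:or;and ; pair
t=6 i10:mul ; no-port MUL/MEM
t=7 i11:ld ; RAW r0
t=8 i12:or ; tail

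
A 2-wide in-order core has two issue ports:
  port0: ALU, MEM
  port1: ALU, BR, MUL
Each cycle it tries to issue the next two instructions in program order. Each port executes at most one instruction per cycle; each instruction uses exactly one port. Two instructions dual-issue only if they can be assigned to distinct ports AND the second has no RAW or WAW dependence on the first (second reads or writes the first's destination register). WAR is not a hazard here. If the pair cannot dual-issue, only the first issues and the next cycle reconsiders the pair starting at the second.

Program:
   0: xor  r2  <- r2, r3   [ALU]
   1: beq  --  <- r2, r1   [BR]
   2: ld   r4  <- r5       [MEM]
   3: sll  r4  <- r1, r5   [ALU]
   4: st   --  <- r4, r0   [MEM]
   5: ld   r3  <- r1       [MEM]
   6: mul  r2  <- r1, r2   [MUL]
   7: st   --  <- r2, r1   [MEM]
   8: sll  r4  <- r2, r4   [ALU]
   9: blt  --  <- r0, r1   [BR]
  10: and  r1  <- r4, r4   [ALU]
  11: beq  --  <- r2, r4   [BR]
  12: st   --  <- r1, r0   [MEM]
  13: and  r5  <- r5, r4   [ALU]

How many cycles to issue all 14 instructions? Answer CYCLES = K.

CYCLES = 9

0. xor.ALU @i0  | RAW r2
1. beq.BR+ld.MEM @i1+i2  | dual
2. sll.ALU @i3  | RAW r4
3. st.MEM @i4  | no-port MEM/MEM
4. ld.MEM+mul.MUL @i5+i6  | dual
5. st.MEM+sll.ALU @i7+i8  | dual
6. blt.BR+and.ALU @i9+i10  | dual
7. beq.BR+st.MEM @i11+i12  | dual
8. and.ALU @i13  | tail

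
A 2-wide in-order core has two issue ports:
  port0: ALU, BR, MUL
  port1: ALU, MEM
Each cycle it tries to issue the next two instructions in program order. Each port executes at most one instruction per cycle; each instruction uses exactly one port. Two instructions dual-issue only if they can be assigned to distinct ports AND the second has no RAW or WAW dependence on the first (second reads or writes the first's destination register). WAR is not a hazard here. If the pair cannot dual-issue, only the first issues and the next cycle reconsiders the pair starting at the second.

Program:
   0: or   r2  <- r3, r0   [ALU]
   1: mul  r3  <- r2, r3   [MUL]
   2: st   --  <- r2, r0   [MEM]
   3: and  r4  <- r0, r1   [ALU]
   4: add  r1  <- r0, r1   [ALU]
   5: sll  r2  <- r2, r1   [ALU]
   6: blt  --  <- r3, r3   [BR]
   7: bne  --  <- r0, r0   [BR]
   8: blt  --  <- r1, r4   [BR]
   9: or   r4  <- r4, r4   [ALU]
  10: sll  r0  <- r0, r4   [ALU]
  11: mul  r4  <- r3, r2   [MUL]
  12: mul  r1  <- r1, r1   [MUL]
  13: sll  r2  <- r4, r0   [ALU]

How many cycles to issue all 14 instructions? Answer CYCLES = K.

#0 head=0: or i0 RAW r2
#1 head=1: mul st i1&i2 2-wide
#2 head=3: and add i3&i4 2-wide
#3 head=5: sll blt i5&i6 2-wide
#4 head=7: bne i7 no-port BR/BR
#5 head=8: blt or i8&i9 2-wide
#6 head=10: sll mul i10&i11 2-wide
#7 head=12: mul sll i12&i13 2-wide

CYCLES = 8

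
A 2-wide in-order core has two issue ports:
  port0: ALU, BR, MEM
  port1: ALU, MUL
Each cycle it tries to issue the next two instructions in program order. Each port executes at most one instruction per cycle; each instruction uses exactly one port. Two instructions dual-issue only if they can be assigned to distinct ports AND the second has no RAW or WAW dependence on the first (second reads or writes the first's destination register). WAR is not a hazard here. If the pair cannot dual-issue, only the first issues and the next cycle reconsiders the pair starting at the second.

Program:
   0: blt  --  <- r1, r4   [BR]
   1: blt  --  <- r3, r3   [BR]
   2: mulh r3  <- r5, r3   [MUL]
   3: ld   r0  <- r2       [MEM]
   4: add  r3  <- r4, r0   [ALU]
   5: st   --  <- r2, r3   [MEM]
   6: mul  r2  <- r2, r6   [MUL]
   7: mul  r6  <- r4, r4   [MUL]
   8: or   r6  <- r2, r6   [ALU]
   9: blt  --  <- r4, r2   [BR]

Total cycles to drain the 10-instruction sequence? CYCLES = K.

CYCLES = 7

c0: i0 blt.BR  no-port BR/BR
c1: i1&i2 blt.BR mulh.MUL  2-wide
c2: i3 ld.MEM  RAW r0
c3: i4 add.ALU  RAW r3
c4: i5&i6 st.MEM mul.MUL  2-wide
c5: i7 mul.MUL  RAW+WAW r6
c6: i8&i9 or.ALU blt.BR  2-wide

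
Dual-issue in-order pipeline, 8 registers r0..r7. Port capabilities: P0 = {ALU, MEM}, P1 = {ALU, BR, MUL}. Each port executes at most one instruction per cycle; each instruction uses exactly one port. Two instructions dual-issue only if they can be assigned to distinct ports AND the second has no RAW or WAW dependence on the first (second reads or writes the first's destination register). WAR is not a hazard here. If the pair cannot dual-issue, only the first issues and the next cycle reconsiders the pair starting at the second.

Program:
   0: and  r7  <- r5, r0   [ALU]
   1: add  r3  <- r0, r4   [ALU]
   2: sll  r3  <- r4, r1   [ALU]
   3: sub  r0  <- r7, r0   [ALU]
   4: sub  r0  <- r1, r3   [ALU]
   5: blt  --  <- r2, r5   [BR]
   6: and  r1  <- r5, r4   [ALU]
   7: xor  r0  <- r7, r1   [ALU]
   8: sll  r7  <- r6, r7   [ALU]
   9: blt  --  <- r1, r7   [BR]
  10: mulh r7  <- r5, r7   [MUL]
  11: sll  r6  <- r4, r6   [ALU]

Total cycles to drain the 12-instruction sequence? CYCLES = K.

  cy0 -> i0/i1 (and;add) dual
  cy1 -> i2/i3 (sll;sub) dual
  cy2 -> i4/i5 (sub;blt) dual
  cy3 -> i6 (and) RAW r1
  cy4 -> i7/i8 (xor;sll) dual
  cy5 -> i9 (blt) no-port BR/MUL
  cy6 -> i10/i11 (mulh;sll) dual

CYCLES = 7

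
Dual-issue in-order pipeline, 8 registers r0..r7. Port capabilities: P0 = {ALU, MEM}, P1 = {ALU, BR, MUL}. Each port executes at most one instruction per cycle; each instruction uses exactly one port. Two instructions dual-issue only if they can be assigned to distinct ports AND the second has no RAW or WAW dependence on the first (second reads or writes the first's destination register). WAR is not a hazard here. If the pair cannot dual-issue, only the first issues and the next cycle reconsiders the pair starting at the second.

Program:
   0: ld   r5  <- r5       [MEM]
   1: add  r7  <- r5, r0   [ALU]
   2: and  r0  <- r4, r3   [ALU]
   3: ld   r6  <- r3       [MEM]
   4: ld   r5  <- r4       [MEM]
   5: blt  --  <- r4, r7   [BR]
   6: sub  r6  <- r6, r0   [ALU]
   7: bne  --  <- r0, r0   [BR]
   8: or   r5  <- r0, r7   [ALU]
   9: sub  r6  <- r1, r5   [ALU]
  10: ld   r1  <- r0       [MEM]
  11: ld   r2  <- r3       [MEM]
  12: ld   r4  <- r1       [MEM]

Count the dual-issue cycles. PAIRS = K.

[0] i0  ld.MEM  -- RAW r5
[1] i1,i2  add.ALU/and.ALU  -- dual
[2] i3  ld.MEM  -- no-port MEM/MEM
[3] i4,i5  ld.MEM/blt.BR  -- dual
[4] i6,i7  sub.ALU/bne.BR  -- dual
[5] i8  or.ALU  -- RAW r5
[6] i9,i10  sub.ALU/ld.MEM  -- dual
[7] i11  ld.MEM  -- no-port MEM/MEM
[8] i12  ld.MEM  -- tail

PAIRS = 4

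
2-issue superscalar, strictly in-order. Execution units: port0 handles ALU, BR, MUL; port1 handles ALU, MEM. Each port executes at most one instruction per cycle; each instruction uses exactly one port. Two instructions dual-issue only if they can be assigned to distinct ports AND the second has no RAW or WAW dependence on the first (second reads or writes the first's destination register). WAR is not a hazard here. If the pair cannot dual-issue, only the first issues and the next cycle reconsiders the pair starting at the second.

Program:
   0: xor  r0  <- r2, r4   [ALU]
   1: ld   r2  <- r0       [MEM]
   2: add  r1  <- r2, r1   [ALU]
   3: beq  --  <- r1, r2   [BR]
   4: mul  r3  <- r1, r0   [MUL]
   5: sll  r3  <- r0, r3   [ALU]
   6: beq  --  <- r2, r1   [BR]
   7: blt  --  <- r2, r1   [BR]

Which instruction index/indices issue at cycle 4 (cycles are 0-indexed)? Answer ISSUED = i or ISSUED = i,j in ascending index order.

c0: i0 xor  RAW r0
c1: i1 ld  RAW r2
c2: i2 add  RAW r1
c3: i3 beq  no-port BR/MUL
c4: i4 mul  RAW+WAW r3
c5: i5&i6 sll;beq  dual
c6: i7 blt  tail

ISSUED = 4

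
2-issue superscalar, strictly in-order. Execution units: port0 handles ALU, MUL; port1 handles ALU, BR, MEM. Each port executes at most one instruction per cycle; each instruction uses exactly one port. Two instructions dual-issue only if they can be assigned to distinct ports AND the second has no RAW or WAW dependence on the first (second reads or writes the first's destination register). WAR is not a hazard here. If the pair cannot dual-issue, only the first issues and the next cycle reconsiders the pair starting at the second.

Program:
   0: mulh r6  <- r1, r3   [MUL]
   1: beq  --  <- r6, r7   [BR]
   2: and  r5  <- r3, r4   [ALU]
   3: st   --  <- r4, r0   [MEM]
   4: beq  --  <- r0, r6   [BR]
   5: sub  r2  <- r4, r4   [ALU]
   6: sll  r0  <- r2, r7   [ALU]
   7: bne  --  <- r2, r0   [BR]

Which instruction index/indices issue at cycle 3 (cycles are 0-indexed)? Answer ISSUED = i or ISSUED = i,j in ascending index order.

ISSUED = 4,5

  cy0 -> i0 (mulh) RAW r6
  cy1 -> i1/i2 (beq and) dual
  cy2 -> i3 (st) no-port MEM/BR
  cy3 -> i4/i5 (beq sub) dual
  cy4 -> i6 (sll) RAW r0
  cy5 -> i7 (bne) tail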